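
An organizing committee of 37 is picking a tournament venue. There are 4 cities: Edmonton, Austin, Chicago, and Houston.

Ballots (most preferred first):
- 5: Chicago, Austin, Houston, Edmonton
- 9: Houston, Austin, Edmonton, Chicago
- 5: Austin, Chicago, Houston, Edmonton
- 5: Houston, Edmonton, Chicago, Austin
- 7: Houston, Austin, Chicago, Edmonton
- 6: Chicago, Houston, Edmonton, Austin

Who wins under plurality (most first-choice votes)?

First-place votes: Edmonton 0, Austin 5, Chicago 11, Houston 21.

Houston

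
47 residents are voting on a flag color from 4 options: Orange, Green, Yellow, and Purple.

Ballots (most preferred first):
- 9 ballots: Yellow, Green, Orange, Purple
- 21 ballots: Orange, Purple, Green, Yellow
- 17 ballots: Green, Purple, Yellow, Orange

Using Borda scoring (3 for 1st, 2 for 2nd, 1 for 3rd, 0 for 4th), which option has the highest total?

Orange: 9×1 + 21×3 + 17×0 = 72
Green: 9×2 + 21×1 + 17×3 = 90
Yellow: 9×3 + 21×0 + 17×1 = 44
Purple: 9×0 + 21×2 + 17×2 = 76

Green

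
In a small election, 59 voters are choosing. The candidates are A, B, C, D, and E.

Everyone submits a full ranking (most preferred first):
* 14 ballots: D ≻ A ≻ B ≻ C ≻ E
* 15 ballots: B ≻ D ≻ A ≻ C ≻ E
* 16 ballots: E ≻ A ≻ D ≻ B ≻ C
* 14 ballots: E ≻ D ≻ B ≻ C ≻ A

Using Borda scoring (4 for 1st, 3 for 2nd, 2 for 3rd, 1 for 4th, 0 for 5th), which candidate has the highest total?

A: 14×3 + 15×2 + 16×3 + 14×0 = 120
B: 14×2 + 15×4 + 16×1 + 14×2 = 132
C: 14×1 + 15×1 + 16×0 + 14×1 = 43
D: 14×4 + 15×3 + 16×2 + 14×3 = 175
E: 14×0 + 15×0 + 16×4 + 14×4 = 120

D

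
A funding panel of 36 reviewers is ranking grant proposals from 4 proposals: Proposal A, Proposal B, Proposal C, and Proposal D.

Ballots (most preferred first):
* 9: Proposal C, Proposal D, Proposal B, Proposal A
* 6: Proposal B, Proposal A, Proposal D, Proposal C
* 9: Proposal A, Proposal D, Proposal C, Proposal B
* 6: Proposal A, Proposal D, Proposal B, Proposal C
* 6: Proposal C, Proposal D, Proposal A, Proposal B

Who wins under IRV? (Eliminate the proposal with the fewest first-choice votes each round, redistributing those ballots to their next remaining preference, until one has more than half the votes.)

Proposal A

Round 1: Proposal A 15, Proposal B 6, Proposal C 15, Proposal D 0. Proposal D eliminated.
Round 2: Proposal A 15, Proposal B 6, Proposal C 15. Proposal B eliminated.
Round 3: Proposal A 21, Proposal C 15. Proposal A has a majority (≥19).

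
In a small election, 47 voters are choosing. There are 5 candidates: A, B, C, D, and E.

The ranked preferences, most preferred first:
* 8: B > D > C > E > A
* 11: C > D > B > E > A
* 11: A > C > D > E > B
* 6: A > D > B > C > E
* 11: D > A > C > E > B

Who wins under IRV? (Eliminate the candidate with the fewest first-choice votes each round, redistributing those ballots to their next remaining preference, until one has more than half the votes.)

D

Round 1: A 17, B 8, C 11, D 11, E 0. E eliminated.
Round 2: A 17, B 8, C 11, D 11. B eliminated.
Round 3: A 17, C 11, D 19. C eliminated.
Round 4: A 17, D 30. D has a majority (≥24).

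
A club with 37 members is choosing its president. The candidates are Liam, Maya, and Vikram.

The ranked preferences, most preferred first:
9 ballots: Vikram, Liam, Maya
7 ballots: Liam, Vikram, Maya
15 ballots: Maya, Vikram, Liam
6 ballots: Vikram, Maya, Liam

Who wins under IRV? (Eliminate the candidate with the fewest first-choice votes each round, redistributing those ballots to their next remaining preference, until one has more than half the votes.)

Vikram

Round 1: Liam 7, Maya 15, Vikram 15. Liam eliminated.
Round 2: Maya 15, Vikram 22. Vikram has a majority (≥19).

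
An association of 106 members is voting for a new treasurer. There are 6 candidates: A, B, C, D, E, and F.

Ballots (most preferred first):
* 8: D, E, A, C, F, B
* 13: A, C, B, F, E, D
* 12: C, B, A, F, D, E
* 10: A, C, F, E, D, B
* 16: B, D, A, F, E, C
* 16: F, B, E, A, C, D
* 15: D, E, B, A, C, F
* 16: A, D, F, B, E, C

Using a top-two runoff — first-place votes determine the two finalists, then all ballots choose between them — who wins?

A

Round 1 first-place votes: A 39, B 16, C 12, D 23, E 0, F 16. A and D advance.
Runoff: A is ranked above D on 67 ballots, D above A on 39.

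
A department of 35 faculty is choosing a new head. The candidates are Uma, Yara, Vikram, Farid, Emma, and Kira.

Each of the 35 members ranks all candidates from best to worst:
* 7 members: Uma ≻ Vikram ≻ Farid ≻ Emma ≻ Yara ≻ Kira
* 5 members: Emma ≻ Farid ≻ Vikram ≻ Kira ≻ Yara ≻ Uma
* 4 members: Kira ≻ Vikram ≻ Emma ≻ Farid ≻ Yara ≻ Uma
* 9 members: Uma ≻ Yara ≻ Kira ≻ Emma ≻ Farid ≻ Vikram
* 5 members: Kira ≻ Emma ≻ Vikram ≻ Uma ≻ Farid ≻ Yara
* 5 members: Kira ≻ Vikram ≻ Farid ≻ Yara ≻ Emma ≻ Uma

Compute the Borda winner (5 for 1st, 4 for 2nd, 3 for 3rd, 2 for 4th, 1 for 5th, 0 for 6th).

Kira

Uma: 7×5 + 5×0 + 4×0 + 9×5 + 5×2 + 5×0 = 90
Yara: 7×1 + 5×1 + 4×1 + 9×4 + 5×0 + 5×2 = 62
Vikram: 7×4 + 5×3 + 4×4 + 9×0 + 5×3 + 5×4 = 94
Farid: 7×3 + 5×4 + 4×2 + 9×1 + 5×1 + 5×3 = 78
Emma: 7×2 + 5×5 + 4×3 + 9×2 + 5×4 + 5×1 = 94
Kira: 7×0 + 5×2 + 4×5 + 9×3 + 5×5 + 5×5 = 107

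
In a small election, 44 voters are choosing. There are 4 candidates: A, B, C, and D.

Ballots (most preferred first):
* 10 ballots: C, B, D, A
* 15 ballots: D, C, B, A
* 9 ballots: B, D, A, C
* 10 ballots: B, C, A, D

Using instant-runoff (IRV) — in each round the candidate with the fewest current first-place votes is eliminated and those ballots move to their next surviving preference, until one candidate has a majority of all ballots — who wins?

Round 1: A 0, B 19, C 10, D 15. A eliminated.
Round 2: B 19, C 10, D 15. C eliminated.
Round 3: B 29, D 15. B has a majority (≥23).

B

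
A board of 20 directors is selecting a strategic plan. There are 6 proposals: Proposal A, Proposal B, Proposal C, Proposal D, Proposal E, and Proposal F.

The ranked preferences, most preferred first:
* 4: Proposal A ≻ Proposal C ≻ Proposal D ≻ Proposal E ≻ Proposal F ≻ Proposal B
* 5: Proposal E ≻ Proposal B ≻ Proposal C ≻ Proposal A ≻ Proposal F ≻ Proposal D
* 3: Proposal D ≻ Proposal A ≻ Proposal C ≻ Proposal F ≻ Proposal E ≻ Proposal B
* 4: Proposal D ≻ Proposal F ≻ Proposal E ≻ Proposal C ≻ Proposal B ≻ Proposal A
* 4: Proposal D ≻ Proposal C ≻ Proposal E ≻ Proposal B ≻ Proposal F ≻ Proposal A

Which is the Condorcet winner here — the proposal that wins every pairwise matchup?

Proposal D vs Proposal A: 11–9
Proposal D vs Proposal B: 15–5
Proposal D vs Proposal C: 11–9
Proposal D vs Proposal E: 15–5
Proposal D vs Proposal F: 15–5
Proposal D beats every other proposal.

Proposal D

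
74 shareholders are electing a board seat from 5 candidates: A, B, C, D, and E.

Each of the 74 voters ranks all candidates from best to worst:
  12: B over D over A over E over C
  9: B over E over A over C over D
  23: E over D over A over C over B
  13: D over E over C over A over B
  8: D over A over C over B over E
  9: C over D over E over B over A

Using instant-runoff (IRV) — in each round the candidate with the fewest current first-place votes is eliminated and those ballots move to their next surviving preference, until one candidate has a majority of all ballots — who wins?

D

Round 1: A 0, B 21, C 9, D 21, E 23. A eliminated.
Round 2: B 21, C 9, D 21, E 23. C eliminated.
Round 3: B 21, D 30, E 23. B eliminated.
Round 4: D 42, E 32. D has a majority (≥38).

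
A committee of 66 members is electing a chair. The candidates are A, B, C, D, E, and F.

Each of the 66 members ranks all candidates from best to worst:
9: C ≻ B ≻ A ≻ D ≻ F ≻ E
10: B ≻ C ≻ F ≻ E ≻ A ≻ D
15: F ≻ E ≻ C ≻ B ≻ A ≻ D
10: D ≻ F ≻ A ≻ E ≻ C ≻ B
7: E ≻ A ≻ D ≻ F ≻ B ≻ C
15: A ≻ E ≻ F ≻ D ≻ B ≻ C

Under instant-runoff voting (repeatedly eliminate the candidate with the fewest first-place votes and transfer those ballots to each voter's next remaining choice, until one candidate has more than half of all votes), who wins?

Round 1: A 15, B 10, C 9, D 10, E 7, F 15. E eliminated.
Round 2: A 22, B 10, C 9, D 10, F 15. C eliminated.
Round 3: A 22, B 19, D 10, F 15. D eliminated.
Round 4: A 22, B 19, F 25. B eliminated.
Round 5: A 31, F 35. F has a majority (≥34).

F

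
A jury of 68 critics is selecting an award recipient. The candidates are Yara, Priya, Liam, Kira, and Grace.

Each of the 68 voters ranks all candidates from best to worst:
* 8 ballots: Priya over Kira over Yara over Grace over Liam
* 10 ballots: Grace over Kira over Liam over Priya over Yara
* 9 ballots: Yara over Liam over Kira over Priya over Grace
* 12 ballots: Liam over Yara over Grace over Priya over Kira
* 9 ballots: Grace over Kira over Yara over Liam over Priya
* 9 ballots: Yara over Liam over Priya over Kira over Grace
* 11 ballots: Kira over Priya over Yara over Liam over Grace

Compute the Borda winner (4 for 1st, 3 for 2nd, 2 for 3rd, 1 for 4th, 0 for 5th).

Yara: 8×2 + 10×0 + 9×4 + 12×3 + 9×2 + 9×4 + 11×2 = 164
Priya: 8×4 + 10×1 + 9×1 + 12×1 + 9×0 + 9×2 + 11×3 = 114
Liam: 8×0 + 10×2 + 9×3 + 12×4 + 9×1 + 9×3 + 11×1 = 142
Kira: 8×3 + 10×3 + 9×2 + 12×0 + 9×3 + 9×1 + 11×4 = 152
Grace: 8×1 + 10×4 + 9×0 + 12×2 + 9×4 + 9×0 + 11×0 = 108

Yara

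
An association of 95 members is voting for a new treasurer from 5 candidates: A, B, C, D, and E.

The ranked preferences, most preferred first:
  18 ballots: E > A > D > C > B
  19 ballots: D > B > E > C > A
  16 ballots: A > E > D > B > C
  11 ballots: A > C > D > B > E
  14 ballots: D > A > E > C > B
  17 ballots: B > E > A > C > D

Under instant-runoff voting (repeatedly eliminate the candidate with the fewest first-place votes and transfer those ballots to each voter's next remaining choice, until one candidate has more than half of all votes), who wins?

Round 1: A 27, B 17, C 0, D 33, E 18. C eliminated.
Round 2: A 27, B 17, D 33, E 18. B eliminated.
Round 3: A 27, D 33, E 35. A eliminated.
Round 4: D 44, E 51. E has a majority (≥48).

E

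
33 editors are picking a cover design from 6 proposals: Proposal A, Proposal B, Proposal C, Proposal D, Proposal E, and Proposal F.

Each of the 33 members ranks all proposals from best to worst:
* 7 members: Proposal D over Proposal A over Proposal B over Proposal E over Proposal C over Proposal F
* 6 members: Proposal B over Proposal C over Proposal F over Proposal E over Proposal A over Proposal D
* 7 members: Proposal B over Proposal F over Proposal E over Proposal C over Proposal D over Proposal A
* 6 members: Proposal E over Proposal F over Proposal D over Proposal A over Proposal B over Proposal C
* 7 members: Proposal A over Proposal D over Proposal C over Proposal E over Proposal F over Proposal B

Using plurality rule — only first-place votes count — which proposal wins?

First-place votes: Proposal A 7, Proposal B 13, Proposal C 0, Proposal D 7, Proposal E 6, Proposal F 0.

Proposal B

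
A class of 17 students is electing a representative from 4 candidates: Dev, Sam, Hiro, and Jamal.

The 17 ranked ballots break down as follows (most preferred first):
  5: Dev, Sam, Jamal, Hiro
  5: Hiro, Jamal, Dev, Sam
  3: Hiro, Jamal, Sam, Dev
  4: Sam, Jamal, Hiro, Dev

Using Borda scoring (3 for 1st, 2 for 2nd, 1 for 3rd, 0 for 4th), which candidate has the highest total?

Dev: 5×3 + 5×1 + 3×0 + 4×0 = 20
Sam: 5×2 + 5×0 + 3×1 + 4×3 = 25
Hiro: 5×0 + 5×3 + 3×3 + 4×1 = 28
Jamal: 5×1 + 5×2 + 3×2 + 4×2 = 29

Jamal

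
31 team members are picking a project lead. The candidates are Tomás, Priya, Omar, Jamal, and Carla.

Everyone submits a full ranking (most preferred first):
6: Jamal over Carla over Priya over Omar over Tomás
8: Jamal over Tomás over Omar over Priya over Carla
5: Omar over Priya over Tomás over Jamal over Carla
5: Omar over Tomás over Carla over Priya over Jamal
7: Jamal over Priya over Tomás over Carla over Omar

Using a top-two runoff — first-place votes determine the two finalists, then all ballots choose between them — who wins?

Jamal

Round 1 first-place votes: Tomás 0, Priya 0, Omar 10, Jamal 21, Carla 0. Jamal and Omar advance.
Runoff: Jamal is ranked above Omar on 21 ballots, Omar above Jamal on 10.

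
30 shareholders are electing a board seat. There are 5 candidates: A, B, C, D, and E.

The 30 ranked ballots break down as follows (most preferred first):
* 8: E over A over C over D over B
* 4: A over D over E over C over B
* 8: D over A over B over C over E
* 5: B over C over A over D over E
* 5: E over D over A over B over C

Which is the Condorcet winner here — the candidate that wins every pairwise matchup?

A

A vs B: 25–5
A vs C: 25–5
A vs D: 17–13
A vs E: 17–13
A beats every other candidate.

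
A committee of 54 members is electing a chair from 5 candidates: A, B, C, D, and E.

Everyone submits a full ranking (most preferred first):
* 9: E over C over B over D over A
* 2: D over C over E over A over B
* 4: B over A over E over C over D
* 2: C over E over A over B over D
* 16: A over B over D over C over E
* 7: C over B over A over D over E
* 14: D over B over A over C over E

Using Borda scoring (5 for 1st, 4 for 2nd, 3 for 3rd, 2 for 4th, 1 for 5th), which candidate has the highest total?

A: 9×1 + 2×2 + 4×4 + 2×3 + 16×5 + 7×3 + 14×3 = 178
B: 9×3 + 2×1 + 4×5 + 2×2 + 16×4 + 7×4 + 14×4 = 201
C: 9×4 + 2×4 + 4×2 + 2×5 + 16×2 + 7×5 + 14×2 = 157
D: 9×2 + 2×5 + 4×1 + 2×1 + 16×3 + 7×2 + 14×5 = 166
E: 9×5 + 2×3 + 4×3 + 2×4 + 16×1 + 7×1 + 14×1 = 108

B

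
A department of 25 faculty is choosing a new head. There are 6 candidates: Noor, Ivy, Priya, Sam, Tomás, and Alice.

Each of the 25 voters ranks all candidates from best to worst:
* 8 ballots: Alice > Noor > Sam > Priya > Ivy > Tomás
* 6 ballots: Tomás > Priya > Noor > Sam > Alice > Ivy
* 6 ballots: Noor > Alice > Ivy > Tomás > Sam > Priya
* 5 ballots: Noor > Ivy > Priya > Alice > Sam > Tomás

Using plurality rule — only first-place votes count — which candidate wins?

Noor

First-place votes: Noor 11, Ivy 0, Priya 0, Sam 0, Tomás 6, Alice 8.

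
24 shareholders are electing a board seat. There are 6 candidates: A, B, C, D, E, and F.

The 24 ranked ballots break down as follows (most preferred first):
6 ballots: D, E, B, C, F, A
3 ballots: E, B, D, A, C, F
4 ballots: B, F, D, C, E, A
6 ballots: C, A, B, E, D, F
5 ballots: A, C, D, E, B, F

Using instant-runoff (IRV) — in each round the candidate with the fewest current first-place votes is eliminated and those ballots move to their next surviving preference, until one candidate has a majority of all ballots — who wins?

B

Round 1: A 5, B 4, C 6, D 6, E 3, F 0. F eliminated.
Round 2: A 5, B 4, C 6, D 6, E 3. E eliminated.
Round 3: A 5, B 7, C 6, D 6. A eliminated.
Round 4: B 7, C 11, D 6. D eliminated.
Round 5: B 13, C 11. B has a majority (≥13).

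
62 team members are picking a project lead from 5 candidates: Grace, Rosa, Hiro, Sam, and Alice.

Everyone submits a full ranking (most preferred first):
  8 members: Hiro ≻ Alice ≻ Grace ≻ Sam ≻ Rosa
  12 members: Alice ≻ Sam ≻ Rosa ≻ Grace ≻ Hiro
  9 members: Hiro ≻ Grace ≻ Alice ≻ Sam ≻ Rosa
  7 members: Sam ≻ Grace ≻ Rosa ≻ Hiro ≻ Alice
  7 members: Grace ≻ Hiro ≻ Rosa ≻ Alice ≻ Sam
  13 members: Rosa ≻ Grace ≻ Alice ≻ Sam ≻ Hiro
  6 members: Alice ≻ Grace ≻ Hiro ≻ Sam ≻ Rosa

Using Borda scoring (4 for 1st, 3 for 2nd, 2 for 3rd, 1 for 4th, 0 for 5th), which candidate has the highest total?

Grace

Grace: 8×2 + 12×1 + 9×3 + 7×3 + 7×4 + 13×3 + 6×3 = 161
Rosa: 8×0 + 12×2 + 9×0 + 7×2 + 7×2 + 13×4 + 6×0 = 104
Hiro: 8×4 + 12×0 + 9×4 + 7×1 + 7×3 + 13×0 + 6×2 = 108
Sam: 8×1 + 12×3 + 9×1 + 7×4 + 7×0 + 13×1 + 6×1 = 100
Alice: 8×3 + 12×4 + 9×2 + 7×0 + 7×1 + 13×2 + 6×4 = 147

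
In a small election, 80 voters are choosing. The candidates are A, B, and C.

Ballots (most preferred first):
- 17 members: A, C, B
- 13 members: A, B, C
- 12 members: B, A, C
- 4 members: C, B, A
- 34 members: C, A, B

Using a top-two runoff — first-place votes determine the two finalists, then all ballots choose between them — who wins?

A

Round 1 first-place votes: A 30, B 12, C 38. C and A advance.
Runoff: C is ranked above A on 38 ballots, A above C on 42.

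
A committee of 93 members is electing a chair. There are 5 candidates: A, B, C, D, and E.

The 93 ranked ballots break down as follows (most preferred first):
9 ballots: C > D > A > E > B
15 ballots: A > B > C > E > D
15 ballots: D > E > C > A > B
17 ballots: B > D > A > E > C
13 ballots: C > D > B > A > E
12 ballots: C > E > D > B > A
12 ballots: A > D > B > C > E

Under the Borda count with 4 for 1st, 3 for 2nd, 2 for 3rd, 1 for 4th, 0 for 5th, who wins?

D

A: 9×2 + 15×4 + 15×1 + 17×2 + 13×1 + 12×0 + 12×4 = 188
B: 9×0 + 15×3 + 15×0 + 17×4 + 13×2 + 12×1 + 12×2 = 175
C: 9×4 + 15×2 + 15×2 + 17×0 + 13×4 + 12×4 + 12×1 = 208
D: 9×3 + 15×0 + 15×4 + 17×3 + 13×3 + 12×2 + 12×3 = 237
E: 9×1 + 15×1 + 15×3 + 17×1 + 13×0 + 12×3 + 12×0 = 122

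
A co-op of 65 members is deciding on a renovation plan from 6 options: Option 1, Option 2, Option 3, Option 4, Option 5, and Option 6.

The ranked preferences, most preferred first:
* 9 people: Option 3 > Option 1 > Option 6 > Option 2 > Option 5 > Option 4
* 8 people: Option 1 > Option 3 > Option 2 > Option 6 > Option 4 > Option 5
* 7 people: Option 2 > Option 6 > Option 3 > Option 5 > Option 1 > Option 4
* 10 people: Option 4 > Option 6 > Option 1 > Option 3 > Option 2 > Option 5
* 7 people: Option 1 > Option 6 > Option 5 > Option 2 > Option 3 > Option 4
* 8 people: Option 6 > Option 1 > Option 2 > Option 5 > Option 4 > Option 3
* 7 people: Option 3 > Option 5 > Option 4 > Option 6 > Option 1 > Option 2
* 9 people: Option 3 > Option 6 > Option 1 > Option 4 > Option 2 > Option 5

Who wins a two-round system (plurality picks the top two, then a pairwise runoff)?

Round 1 first-place votes: Option 1 15, Option 2 7, Option 3 25, Option 4 10, Option 5 0, Option 6 8. Option 3 and Option 1 advance.
Runoff: Option 3 is ranked above Option 1 on 32 ballots, Option 1 above Option 3 on 33.

Option 1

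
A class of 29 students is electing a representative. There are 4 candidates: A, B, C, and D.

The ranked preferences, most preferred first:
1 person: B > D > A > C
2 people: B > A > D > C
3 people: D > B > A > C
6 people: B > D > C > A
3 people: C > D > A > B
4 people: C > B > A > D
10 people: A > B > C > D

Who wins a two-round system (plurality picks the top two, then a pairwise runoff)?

B

Round 1 first-place votes: A 10, B 9, C 7, D 3. A and B advance.
Runoff: A is ranked above B on 13 ballots, B above A on 16.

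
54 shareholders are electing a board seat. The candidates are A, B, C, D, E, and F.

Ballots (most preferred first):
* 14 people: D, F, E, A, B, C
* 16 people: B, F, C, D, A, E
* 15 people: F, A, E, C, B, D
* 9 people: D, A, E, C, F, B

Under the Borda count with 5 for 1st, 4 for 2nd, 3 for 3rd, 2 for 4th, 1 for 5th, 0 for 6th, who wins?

A: 14×2 + 16×1 + 15×4 + 9×4 = 140
B: 14×1 + 16×5 + 15×1 + 9×0 = 109
C: 14×0 + 16×3 + 15×2 + 9×2 = 96
D: 14×5 + 16×2 + 15×0 + 9×5 = 147
E: 14×3 + 16×0 + 15×3 + 9×3 = 114
F: 14×4 + 16×4 + 15×5 + 9×1 = 204

F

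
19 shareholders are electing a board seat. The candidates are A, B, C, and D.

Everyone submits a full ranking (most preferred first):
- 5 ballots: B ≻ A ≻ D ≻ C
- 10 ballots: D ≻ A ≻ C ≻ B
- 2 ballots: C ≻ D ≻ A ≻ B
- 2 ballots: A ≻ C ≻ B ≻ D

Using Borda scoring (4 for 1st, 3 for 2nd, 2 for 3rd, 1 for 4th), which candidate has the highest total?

D

A: 5×3 + 10×3 + 2×2 + 2×4 = 57
B: 5×4 + 10×1 + 2×1 + 2×2 = 36
C: 5×1 + 10×2 + 2×4 + 2×3 = 39
D: 5×2 + 10×4 + 2×3 + 2×1 = 58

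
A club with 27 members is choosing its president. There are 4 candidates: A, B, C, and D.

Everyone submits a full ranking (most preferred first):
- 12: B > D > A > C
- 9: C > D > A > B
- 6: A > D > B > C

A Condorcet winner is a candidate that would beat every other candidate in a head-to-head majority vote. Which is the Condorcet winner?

D vs A: 21–6
D vs B: 15–12
D vs C: 18–9
D beats every other candidate.

D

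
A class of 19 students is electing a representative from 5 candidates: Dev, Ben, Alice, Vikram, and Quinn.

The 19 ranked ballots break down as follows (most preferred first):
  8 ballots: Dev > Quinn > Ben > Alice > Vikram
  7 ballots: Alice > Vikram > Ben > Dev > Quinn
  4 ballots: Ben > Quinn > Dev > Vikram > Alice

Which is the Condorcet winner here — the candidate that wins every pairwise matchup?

Ben

Ben vs Dev: 11–8
Ben vs Alice: 12–7
Ben vs Vikram: 12–7
Ben vs Quinn: 11–8
Ben beats every other candidate.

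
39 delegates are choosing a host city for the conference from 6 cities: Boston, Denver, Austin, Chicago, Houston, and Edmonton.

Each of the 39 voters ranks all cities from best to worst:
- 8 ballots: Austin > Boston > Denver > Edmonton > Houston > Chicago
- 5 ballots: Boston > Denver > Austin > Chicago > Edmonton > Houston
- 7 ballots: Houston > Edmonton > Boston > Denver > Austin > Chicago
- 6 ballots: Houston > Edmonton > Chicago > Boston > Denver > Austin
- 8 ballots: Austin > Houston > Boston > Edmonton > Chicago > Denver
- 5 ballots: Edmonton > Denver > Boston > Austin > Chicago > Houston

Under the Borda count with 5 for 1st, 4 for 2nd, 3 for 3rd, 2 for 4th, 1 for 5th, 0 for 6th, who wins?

Boston

Boston: 8×4 + 5×5 + 7×3 + 6×2 + 8×3 + 5×3 = 129
Denver: 8×3 + 5×4 + 7×2 + 6×1 + 8×0 + 5×4 = 84
Austin: 8×5 + 5×3 + 7×1 + 6×0 + 8×5 + 5×2 = 112
Chicago: 8×0 + 5×2 + 7×0 + 6×3 + 8×1 + 5×1 = 41
Houston: 8×1 + 5×0 + 7×5 + 6×5 + 8×4 + 5×0 = 105
Edmonton: 8×2 + 5×1 + 7×4 + 6×4 + 8×2 + 5×5 = 114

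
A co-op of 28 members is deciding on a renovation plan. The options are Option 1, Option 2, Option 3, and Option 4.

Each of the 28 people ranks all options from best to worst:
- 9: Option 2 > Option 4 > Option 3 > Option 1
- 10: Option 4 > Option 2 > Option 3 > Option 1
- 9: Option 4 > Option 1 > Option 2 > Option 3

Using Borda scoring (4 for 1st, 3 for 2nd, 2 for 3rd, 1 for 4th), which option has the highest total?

Option 1: 9×1 + 10×1 + 9×3 = 46
Option 2: 9×4 + 10×3 + 9×2 = 84
Option 3: 9×2 + 10×2 + 9×1 = 47
Option 4: 9×3 + 10×4 + 9×4 = 103

Option 4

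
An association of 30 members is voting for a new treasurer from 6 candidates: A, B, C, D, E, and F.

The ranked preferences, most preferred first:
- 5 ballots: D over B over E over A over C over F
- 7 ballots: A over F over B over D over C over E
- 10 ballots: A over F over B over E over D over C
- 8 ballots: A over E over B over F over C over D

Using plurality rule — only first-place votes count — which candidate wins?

A

First-place votes: A 25, B 0, C 0, D 5, E 0, F 0.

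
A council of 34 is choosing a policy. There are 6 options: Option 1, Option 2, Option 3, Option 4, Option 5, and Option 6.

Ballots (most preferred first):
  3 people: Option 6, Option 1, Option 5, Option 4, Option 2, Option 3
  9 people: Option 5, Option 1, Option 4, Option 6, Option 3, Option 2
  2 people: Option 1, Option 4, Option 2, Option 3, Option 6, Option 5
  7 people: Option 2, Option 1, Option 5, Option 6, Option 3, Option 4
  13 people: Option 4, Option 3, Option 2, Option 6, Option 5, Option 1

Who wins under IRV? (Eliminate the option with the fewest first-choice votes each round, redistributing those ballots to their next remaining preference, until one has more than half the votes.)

Option 5

Round 1: Option 1 2, Option 2 7, Option 3 0, Option 4 13, Option 5 9, Option 6 3. Option 3 eliminated.
Round 2: Option 1 2, Option 2 7, Option 4 13, Option 5 9, Option 6 3. Option 1 eliminated.
Round 3: Option 2 7, Option 4 15, Option 5 9, Option 6 3. Option 6 eliminated.
Round 4: Option 2 7, Option 4 15, Option 5 12. Option 2 eliminated.
Round 5: Option 4 15, Option 5 19. Option 5 has a majority (≥18).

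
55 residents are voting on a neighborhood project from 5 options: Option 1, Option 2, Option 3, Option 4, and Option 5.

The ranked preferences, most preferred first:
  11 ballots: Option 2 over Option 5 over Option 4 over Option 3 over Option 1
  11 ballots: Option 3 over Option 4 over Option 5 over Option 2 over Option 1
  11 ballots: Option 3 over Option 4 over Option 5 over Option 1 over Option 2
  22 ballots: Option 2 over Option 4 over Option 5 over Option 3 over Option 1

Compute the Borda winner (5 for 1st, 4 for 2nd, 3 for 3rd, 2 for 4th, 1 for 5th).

Option 4

Option 1: 11×1 + 11×1 + 11×2 + 22×1 = 66
Option 2: 11×5 + 11×2 + 11×1 + 22×5 = 198
Option 3: 11×2 + 11×5 + 11×5 + 22×2 = 176
Option 4: 11×3 + 11×4 + 11×4 + 22×4 = 209
Option 5: 11×4 + 11×3 + 11×3 + 22×3 = 176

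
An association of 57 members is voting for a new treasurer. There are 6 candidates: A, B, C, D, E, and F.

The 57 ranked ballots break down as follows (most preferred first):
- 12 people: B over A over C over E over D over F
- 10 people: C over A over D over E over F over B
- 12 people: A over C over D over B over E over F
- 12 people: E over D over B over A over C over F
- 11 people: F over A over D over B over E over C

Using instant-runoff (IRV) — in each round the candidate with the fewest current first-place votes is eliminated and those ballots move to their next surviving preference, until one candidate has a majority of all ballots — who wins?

Round 1: A 12, B 12, C 10, D 0, E 12, F 11. D eliminated.
Round 2: A 12, B 12, C 10, E 12, F 11. C eliminated.
Round 3: A 22, B 12, E 12, F 11. F eliminated.
Round 4: A 33, B 12, E 12. A has a majority (≥29).

A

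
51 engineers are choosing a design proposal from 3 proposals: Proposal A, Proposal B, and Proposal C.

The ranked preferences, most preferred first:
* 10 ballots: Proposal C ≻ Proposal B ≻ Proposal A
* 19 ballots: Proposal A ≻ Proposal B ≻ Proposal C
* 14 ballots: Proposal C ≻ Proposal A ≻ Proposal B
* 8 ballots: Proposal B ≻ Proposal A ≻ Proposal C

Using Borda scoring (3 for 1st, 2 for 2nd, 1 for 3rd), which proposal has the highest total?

Proposal A

Proposal A: 10×1 + 19×3 + 14×2 + 8×2 = 111
Proposal B: 10×2 + 19×2 + 14×1 + 8×3 = 96
Proposal C: 10×3 + 19×1 + 14×3 + 8×1 = 99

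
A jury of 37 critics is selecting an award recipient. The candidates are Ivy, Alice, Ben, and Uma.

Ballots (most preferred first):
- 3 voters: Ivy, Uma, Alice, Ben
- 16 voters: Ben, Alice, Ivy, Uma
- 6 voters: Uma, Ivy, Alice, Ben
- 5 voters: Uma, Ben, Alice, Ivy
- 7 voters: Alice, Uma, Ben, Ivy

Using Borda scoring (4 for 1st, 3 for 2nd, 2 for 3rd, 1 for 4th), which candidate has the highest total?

Alice

Ivy: 3×4 + 16×2 + 6×3 + 5×1 + 7×1 = 74
Alice: 3×2 + 16×3 + 6×2 + 5×2 + 7×4 = 104
Ben: 3×1 + 16×4 + 6×1 + 5×3 + 7×2 = 102
Uma: 3×3 + 16×1 + 6×4 + 5×4 + 7×3 = 90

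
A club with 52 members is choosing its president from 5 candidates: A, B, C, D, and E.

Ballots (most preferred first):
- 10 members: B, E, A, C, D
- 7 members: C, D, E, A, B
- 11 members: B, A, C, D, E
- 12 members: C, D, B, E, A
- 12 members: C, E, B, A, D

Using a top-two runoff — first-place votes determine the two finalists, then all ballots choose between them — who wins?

Round 1 first-place votes: A 0, B 21, C 31, D 0, E 0. C and B advance.
Runoff: C is ranked above B on 31 ballots, B above C on 21.

C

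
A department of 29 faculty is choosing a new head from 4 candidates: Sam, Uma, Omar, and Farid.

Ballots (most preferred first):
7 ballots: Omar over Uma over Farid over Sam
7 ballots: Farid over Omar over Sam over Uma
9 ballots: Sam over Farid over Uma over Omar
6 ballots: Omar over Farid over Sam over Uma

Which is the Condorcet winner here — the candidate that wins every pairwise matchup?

Farid vs Sam: 20–9
Farid vs Uma: 22–7
Farid vs Omar: 16–13
Farid beats every other candidate.

Farid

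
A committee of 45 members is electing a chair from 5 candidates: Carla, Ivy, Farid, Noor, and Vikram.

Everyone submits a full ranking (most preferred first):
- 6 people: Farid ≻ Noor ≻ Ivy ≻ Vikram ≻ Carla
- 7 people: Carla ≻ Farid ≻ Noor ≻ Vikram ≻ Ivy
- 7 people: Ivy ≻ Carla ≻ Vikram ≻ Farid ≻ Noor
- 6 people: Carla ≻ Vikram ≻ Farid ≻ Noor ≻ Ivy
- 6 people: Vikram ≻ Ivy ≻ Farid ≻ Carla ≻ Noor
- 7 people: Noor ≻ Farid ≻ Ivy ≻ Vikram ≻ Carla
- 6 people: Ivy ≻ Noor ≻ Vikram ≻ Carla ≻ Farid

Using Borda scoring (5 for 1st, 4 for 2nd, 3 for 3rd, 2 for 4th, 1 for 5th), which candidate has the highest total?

Farid

Carla: 6×1 + 7×5 + 7×4 + 6×5 + 6×2 + 7×1 + 6×2 = 130
Ivy: 6×3 + 7×1 + 7×5 + 6×1 + 6×4 + 7×3 + 6×5 = 141
Farid: 6×5 + 7×4 + 7×2 + 6×3 + 6×3 + 7×4 + 6×1 = 142
Noor: 6×4 + 7×3 + 7×1 + 6×2 + 6×1 + 7×5 + 6×4 = 129
Vikram: 6×2 + 7×2 + 7×3 + 6×4 + 6×5 + 7×2 + 6×3 = 133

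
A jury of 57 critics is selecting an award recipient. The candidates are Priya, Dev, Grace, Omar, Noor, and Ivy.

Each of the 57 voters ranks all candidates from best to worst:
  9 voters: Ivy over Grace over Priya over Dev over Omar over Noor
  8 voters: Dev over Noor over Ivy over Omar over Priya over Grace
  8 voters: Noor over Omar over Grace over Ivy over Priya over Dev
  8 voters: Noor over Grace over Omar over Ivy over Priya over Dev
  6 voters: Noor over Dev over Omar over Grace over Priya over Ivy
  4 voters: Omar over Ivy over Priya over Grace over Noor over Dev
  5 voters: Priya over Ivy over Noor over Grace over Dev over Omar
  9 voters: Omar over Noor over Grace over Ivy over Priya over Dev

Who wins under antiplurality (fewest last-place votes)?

Last-place votes: Priya 0, Dev 29, Grace 8, Omar 5, Noor 9, Ivy 6.

Priya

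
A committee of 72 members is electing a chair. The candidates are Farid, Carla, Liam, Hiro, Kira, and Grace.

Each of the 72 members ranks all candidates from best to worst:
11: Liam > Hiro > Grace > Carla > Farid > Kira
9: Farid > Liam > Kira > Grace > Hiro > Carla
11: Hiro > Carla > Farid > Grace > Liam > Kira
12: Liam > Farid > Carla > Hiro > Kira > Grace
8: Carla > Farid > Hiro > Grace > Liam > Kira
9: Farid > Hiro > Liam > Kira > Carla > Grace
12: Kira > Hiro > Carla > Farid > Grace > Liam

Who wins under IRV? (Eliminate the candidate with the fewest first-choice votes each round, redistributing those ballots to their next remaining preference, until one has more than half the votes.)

Farid

Round 1: Farid 18, Carla 8, Liam 23, Hiro 11, Kira 12, Grace 0. Grace eliminated.
Round 2: Farid 18, Carla 8, Liam 23, Hiro 11, Kira 12. Carla eliminated.
Round 3: Farid 26, Liam 23, Hiro 11, Kira 12. Hiro eliminated.
Round 4: Farid 37, Liam 23, Kira 12. Farid has a majority (≥37).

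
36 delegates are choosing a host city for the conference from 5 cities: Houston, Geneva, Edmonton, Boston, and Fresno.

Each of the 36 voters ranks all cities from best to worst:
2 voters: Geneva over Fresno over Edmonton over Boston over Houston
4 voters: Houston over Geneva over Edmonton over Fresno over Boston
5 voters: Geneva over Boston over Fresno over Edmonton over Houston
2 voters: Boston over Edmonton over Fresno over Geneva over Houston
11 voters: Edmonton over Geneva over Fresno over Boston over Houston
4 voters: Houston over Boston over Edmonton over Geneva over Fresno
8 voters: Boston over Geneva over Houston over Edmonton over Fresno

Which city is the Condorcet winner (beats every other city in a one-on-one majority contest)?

Geneva

Geneva vs Houston: 28–8
Geneva vs Edmonton: 19–17
Geneva vs Boston: 22–14
Geneva vs Fresno: 34–2
Geneva beats every other city.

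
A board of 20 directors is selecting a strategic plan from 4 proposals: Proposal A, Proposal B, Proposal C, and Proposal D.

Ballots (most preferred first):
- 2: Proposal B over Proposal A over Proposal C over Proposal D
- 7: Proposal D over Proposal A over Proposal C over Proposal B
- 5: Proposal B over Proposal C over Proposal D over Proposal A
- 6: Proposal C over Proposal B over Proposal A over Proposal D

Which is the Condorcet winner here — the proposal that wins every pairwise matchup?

Proposal C

Proposal C vs Proposal A: 11–9
Proposal C vs Proposal B: 13–7
Proposal C vs Proposal D: 13–7
Proposal C beats every other proposal.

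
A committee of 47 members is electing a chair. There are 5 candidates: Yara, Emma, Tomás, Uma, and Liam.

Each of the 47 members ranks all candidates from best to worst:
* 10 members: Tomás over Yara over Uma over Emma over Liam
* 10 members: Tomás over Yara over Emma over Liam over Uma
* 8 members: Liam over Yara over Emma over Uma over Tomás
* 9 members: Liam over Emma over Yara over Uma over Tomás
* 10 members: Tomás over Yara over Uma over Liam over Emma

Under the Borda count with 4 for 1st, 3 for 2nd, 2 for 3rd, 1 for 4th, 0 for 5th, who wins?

Yara: 10×3 + 10×3 + 8×3 + 9×2 + 10×3 = 132
Emma: 10×1 + 10×2 + 8×2 + 9×3 + 10×0 = 73
Tomás: 10×4 + 10×4 + 8×0 + 9×0 + 10×4 = 120
Uma: 10×2 + 10×0 + 8×1 + 9×1 + 10×2 = 57
Liam: 10×0 + 10×1 + 8×4 + 9×4 + 10×1 = 88

Yara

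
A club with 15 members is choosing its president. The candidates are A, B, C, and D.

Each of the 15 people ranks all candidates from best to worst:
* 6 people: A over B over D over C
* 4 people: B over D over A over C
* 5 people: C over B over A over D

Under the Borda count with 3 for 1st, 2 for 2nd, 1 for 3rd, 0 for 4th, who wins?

B

A: 6×3 + 4×1 + 5×1 = 27
B: 6×2 + 4×3 + 5×2 = 34
C: 6×0 + 4×0 + 5×3 = 15
D: 6×1 + 4×2 + 5×0 = 14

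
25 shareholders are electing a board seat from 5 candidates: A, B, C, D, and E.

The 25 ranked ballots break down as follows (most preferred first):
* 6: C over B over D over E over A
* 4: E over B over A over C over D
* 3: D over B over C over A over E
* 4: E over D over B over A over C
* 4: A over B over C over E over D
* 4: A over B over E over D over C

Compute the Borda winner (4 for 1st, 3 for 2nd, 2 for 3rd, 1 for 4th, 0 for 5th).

A: 6×0 + 4×2 + 3×1 + 4×1 + 4×4 + 4×4 = 47
B: 6×3 + 4×3 + 3×3 + 4×2 + 4×3 + 4×3 = 71
C: 6×4 + 4×1 + 3×2 + 4×0 + 4×2 + 4×0 = 42
D: 6×2 + 4×0 + 3×4 + 4×3 + 4×0 + 4×1 = 40
E: 6×1 + 4×4 + 3×0 + 4×4 + 4×1 + 4×2 = 50

B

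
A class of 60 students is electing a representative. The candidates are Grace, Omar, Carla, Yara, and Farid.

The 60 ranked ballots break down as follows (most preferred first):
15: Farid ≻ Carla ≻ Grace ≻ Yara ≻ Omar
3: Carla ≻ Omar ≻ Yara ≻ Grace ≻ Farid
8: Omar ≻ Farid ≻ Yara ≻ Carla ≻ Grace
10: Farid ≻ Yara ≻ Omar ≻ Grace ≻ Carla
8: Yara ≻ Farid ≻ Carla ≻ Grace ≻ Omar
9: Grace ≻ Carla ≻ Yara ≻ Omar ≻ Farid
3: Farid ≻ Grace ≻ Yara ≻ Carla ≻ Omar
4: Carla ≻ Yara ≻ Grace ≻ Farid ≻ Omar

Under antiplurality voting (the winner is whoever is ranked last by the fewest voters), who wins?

Yara

Last-place votes: Grace 8, Omar 30, Carla 10, Yara 0, Farid 12.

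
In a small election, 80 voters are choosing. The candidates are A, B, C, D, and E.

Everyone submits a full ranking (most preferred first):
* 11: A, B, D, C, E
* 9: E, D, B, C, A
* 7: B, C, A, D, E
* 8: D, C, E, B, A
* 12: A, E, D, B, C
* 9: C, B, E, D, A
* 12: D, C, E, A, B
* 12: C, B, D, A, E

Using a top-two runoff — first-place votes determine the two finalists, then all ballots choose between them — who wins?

Round 1 first-place votes: A 23, B 7, C 21, D 20, E 9. A and C advance.
Runoff: A is ranked above C on 23 ballots, C above A on 57.

C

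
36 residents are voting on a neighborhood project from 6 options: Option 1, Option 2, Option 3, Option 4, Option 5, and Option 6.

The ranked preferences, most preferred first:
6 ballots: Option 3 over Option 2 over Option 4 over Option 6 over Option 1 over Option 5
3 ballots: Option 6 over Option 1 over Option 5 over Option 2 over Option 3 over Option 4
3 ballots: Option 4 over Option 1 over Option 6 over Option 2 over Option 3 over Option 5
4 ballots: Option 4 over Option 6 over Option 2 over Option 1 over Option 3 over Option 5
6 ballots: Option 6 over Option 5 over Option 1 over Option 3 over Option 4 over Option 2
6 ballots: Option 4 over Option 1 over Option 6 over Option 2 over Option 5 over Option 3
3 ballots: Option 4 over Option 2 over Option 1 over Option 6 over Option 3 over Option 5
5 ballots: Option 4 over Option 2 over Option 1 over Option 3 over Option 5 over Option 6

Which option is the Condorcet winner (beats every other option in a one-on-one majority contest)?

Option 4

Option 4 vs Option 1: 27–9
Option 4 vs Option 2: 27–9
Option 4 vs Option 3: 21–15
Option 4 vs Option 5: 27–9
Option 4 vs Option 6: 27–9
Option 4 beats every other option.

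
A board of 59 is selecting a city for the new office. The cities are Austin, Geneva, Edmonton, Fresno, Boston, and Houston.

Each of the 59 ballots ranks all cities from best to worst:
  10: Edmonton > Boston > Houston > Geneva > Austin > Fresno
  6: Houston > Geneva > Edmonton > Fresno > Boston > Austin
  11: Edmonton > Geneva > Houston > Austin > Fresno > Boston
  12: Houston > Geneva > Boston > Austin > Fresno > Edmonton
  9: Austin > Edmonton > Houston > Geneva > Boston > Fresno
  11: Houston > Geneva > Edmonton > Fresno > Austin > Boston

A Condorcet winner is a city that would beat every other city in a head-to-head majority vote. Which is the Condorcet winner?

Edmonton

Edmonton vs Austin: 38–21
Edmonton vs Geneva: 30–29
Edmonton vs Fresno: 47–12
Edmonton vs Boston: 47–12
Edmonton vs Houston: 30–29
Edmonton beats every other city.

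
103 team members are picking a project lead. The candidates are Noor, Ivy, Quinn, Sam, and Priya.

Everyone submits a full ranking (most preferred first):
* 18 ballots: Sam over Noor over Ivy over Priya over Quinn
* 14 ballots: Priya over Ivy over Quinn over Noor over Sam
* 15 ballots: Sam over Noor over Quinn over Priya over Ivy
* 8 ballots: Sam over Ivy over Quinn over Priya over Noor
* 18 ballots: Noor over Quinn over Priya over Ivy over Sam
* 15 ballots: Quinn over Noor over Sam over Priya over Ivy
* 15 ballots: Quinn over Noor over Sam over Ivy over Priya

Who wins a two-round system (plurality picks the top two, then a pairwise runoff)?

Round 1 first-place votes: Noor 18, Ivy 0, Quinn 30, Sam 41, Priya 14. Sam and Quinn advance.
Runoff: Sam is ranked above Quinn on 41 ballots, Quinn above Sam on 62.

Quinn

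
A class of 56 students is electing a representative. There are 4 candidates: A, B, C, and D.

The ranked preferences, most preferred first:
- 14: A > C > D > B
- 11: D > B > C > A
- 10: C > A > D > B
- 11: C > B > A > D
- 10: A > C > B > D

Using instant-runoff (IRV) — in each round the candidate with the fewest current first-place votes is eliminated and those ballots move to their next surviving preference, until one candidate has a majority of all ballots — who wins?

C

Round 1: A 24, B 0, C 21, D 11. B eliminated.
Round 2: A 24, C 21, D 11. D eliminated.
Round 3: A 24, C 32. C has a majority (≥29).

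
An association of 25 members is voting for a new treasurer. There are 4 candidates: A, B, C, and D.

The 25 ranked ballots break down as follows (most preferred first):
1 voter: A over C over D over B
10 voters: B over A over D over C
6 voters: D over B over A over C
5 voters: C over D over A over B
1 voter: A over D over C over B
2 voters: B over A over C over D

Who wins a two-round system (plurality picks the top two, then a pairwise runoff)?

Round 1 first-place votes: A 2, B 12, C 5, D 6. B and D advance.
Runoff: B is ranked above D on 12 ballots, D above B on 13.

D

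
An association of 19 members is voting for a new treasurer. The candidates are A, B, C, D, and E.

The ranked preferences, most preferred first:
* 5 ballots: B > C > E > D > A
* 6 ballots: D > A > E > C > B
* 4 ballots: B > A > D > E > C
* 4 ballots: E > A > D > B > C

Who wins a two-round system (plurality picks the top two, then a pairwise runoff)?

Round 1 first-place votes: A 0, B 9, C 0, D 6, E 4. B and D advance.
Runoff: B is ranked above D on 9 ballots, D above B on 10.

D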